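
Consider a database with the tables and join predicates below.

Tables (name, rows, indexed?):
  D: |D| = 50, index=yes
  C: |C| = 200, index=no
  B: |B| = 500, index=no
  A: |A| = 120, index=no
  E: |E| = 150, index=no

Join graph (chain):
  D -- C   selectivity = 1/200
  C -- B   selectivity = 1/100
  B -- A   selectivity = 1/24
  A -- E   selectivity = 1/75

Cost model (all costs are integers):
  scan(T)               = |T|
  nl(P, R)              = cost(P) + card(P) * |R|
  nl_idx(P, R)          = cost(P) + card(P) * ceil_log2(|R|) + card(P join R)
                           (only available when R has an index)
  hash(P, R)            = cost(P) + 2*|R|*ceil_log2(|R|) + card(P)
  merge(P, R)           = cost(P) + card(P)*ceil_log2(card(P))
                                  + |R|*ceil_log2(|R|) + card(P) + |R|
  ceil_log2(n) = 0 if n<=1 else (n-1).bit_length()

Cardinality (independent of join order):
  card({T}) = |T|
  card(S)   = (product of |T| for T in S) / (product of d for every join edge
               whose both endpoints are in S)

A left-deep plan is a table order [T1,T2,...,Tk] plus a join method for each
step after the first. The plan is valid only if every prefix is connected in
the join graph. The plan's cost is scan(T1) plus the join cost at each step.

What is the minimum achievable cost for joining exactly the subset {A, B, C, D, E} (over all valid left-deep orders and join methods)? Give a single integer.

Selinger DP over subsets of {A,B,C,D,E}:
  {D}: scan cost=50, card=50
  {C}: scan cost=200, card=200
  {B}: scan cost=500, card=500
  {A}: scan cost=120, card=120
  {E}: scan cost=150, card=150
  {CD}: card=50; try (D,hash)→1000, (D,nl_idx)→1450, (C,merge)→2200, (D,merge)→2350, (C,hash)→3300, (C,nl)→10050 …(+1); best=1000 via (D,hash)
  {BC}: card=1000; try (C,hash)→4200, (B,merge)→7000, (C,merge)→7300, (B,hash)→9400, (B,nl)→100200, (C,nl)→100500; best=4200 via (C,hash)
  {AB}: card=2500; try (A,hash)→2680, (B,merge)→6080, (A,merge)→6460, (B,hash)→9240, (B,nl)→60120, (A,nl)→60500; best=2680 via (A,hash)
  {AE}: card=240; try (A,hash)→1980, (E,merge)→2430, (A,merge)→2460, (E,hash)→2640, (E,nl)→18120, (A,nl)→18150; best=1980 via (A,hash)
  {BCD}: card=250; try (D,hash)→5800, (B,merge)→6350, (B,hash)→10050, (D,nl_idx)→10450, (D,merge)→15550, (B,nl)→26000 …(+1); best=5800 via (D,hash)
  {ABC}: card=5000; try (A,hash)→6880, (C,hash)→8380, (A,merge)→16160, (C,merge)→36980, (A,nl)→124200, (C,nl)→502680; best=6880 via (A,hash)
  {ABE}: card=5000; try (E,hash)→7580, (B,merge)→9140, (B,hash)→11220, (E,merge)→36530, (B,nl)→121980, (E,nl)→377680; best=7580 via (E,hash)
  {ABCD}: card=1250; try (A,hash)→7730, (A,merge)→9010, (D,hash)→12480, (A,nl)→35800, (D,nl_idx)→38130, (D,merge)→77230 …(+1); best=7730 via (A,hash)
  {ABCE}: card=10000; try (E,hash)→14280, (C,hash)→15780, (E,merge)→78230, (C,merge)→79380, (E,nl)→756880, (C,nl)→1007580; best=14280 via (E,hash)
  {ABCDE}: card=2500; try (E,hash)→11380, (E,merge)→24080, (D,hash)→24880, (D,nl_idx)→76780, (D,merge)→164630, (E,nl)→195230 …(+1); best=11380 via (E,hash)

11380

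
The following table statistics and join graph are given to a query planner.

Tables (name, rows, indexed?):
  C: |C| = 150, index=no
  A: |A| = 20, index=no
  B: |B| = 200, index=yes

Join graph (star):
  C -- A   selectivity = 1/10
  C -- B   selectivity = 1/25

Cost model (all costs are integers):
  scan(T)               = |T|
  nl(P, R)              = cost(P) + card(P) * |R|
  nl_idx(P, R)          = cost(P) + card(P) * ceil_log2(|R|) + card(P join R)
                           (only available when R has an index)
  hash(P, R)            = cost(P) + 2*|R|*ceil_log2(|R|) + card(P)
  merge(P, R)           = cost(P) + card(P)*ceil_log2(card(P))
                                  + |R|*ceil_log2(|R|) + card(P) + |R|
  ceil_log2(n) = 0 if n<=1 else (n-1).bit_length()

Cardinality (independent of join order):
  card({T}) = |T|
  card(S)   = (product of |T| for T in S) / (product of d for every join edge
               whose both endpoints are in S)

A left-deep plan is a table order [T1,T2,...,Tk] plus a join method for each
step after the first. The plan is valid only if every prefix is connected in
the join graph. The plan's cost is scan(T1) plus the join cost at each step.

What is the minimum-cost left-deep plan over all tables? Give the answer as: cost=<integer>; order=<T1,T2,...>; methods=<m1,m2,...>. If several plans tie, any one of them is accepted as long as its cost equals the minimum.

Selinger DP (subsets sized 1..n):
  {C}: scan cost=150, card=150
  {A}: scan cost=20, card=20
  {B}: scan cost=200, card=200
  {AC}: card=300; try (A,hash)→500, (C,merge)→1490, (A,merge)→1620, (C,hash)→2440, (C,nl)→3020, (A,nl)→3150; best=500 via (A,hash)
  {BC}: card=1200; try (B,nl_idx)→2550, (C,hash)→2800, (B,merge)→3300, (C,merge)→3350, (B,hash)→3500, (B,nl)→30150 …(+1); best=2550 via (B,nl_idx)
  {ABC}: card=2400; try (A,hash)→3950, (B,hash)→4000, (B,merge)→5300, (B,nl_idx)→5300, (A,merge)→17070, (A,nl)→26550 …(+1); best=3950 via (A,hash)

cost=3950; order=C,B,A; methods=nl_idx,hash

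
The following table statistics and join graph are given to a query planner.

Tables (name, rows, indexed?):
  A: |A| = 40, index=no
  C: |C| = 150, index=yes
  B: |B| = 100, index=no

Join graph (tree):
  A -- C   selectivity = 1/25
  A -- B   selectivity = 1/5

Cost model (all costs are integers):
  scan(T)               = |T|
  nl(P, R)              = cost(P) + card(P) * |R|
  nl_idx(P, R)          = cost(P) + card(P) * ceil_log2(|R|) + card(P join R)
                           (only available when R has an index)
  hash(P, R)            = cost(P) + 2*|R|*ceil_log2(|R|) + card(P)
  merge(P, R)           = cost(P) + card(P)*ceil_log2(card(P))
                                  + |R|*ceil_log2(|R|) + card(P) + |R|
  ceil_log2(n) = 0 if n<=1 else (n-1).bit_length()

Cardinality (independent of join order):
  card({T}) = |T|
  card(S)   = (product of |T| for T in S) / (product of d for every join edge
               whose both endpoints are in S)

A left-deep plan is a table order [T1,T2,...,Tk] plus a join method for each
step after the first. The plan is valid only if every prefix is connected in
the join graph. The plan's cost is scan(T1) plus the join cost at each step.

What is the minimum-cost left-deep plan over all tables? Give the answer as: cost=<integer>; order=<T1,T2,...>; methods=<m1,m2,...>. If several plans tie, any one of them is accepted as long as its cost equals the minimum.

Selinger DP (subsets sized 1..n):
  {A}: scan cost=40, card=40
  {C}: scan cost=150, card=150
  {B}: scan cost=100, card=100
  {AC}: card=240; try (C,nl_idx)→600, (A,hash)→780, (C,merge)→1670, (A,merge)→1780, (C,hash)→2480, (C,nl)→6040 …(+1); best=600 via (C,nl_idx)
  {AB}: card=800; try (A,hash)→680, (B,merge)→1120, (A,merge)→1180, (B,hash)→1480, (B,nl)→4040, (A,nl)→4100; best=680 via (A,hash)
  {ABC}: card=4800; try (B,hash)→2240, (B,merge)→3560, (C,hash)→3880, (C,merge)→10830, (C,nl_idx)→11880, (B,nl)→24600 …(+1); best=2240 via (B,hash)

cost=2240; order=A,C,B; methods=nl_idx,hash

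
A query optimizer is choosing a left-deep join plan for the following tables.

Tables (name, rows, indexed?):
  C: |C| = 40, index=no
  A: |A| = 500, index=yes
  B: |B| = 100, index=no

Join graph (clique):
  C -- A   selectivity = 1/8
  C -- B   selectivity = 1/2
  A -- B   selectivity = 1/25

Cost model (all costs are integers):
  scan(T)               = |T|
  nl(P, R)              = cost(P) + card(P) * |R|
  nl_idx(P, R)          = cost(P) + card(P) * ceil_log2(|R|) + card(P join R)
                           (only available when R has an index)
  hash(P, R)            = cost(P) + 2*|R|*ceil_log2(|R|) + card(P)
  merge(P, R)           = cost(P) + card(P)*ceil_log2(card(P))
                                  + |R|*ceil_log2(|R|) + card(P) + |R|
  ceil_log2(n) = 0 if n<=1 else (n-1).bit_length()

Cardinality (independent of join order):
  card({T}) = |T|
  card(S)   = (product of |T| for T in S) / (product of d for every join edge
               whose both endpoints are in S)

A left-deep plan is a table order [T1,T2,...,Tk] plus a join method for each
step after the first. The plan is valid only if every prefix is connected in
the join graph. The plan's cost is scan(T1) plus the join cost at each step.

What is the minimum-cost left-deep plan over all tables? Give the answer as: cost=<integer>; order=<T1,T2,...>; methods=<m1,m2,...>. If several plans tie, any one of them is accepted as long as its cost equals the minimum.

Selinger DP (subsets sized 1..n):
  {C}: scan cost=40, card=40
  {A}: scan cost=500, card=500
  {B}: scan cost=100, card=100
  {AC}: card=2500; try (C,hash)→1480, (A,nl_idx)→2900, (A,merge)→5320, (C,merge)→5780, (A,hash)→9080, (A,nl)→20040 …(+1); best=1480 via (C,hash)
  {BC}: card=2000; try (C,hash)→680, (B,merge)→1120, (C,merge)→1180, (B,hash)→1480, (B,nl)→4040, (C,nl)→4100; best=680 via (C,hash)
  {AB}: card=2000; try (B,hash)→2400, (A,nl_idx)→3000, (A,merge)→5900, (B,merge)→6300, (A,hash)→9200, (A,nl)→50100 …(+1); best=2400 via (B,hash)
  {ABC}: card=5000; try (C,hash)→4880, (B,hash)→5380, (A,hash)→11680, (A,nl_idx)→23680, (C,merge)→26680, (A,merge)→29680 …(+4); best=4880 via (C,hash)

cost=4880; order=A,B,C; methods=hash,hash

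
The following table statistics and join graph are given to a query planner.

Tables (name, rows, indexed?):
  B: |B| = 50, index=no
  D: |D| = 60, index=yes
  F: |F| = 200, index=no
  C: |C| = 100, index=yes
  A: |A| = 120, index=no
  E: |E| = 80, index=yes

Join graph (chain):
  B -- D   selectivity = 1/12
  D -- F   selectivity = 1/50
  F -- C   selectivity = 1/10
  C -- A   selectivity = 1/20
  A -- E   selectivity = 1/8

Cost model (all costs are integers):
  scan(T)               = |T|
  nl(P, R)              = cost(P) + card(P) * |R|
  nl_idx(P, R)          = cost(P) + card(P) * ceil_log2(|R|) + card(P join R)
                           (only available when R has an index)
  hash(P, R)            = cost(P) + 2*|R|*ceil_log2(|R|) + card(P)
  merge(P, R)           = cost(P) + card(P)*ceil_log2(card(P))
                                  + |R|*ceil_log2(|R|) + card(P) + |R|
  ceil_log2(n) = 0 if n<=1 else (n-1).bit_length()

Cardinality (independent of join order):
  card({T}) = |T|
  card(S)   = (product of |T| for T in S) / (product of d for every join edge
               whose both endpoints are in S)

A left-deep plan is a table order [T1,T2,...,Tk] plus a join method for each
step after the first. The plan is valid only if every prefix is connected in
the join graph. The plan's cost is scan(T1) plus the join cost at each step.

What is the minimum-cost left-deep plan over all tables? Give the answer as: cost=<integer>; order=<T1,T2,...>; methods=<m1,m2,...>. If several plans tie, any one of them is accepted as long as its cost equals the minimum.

Selinger DP (subsets sized 1..n):
  {B}: scan cost=50, card=50
  {D}: scan cost=60, card=60
  {F}: scan cost=200, card=200
  {C}: scan cost=100, card=100
  {A}: scan cost=120, card=120
  {E}: scan cost=80, card=80
  {BD}: card=250; try (D,nl_idx)→600, (B,hash)→720, (D,hash)→820, (D,merge)→820, (B,merge)→830, (D,nl)→3050 …(+1); best=600 via (D,nl_idx)
  {DF}: card=240; try (D,hash)→1120, (D,nl_idx)→1640, (F,merge)→2280, (D,merge)→2420, (F,hash)→3320, (F,nl)→12060 …(+1); best=1120 via (D,hash)
  {CF}: card=2000; try (C,hash)→1800, (F,merge)→2700, (C,merge)→2800, (F,hash)→3400, (C,nl_idx)→3600, (F,nl)→20100 …(+1); best=1800 via (C,hash)
  {AC}: card=600; try (C,nl_idx)→1560, (C,hash)→1640, (A,merge)→1860, (C,merge)→1880, (A,hash)→1880, (A,nl)→12100 …(+1); best=1560 via (C,nl_idx)
  {AE}: card=1200; try (E,hash)→1360, (A,merge)→1680, (E,merge)→1720, (A,hash)→1840, (E,nl_idx)→2160, (A,nl)→9680 …(+1); best=1360 via (E,hash)
  {BDF}: card=1000; try (B,hash)→1960, (B,merge)→3630, (F,hash)→4050, (F,merge)→4650, (B,nl)→13120, (F,nl)→50600; best=1960 via (B,hash)
  {CDF}: card=2400; try (C,hash)→2760, (C,merge)→4080, (D,hash)→4520, (C,nl_idx)→5200, (D,nl_idx)→16200, (C,nl)→25120 …(+2); best=2760 via (C,hash)
  {ACF}: card=12000; try (F,hash)→5360, (A,hash)→5480, (F,merge)→9960, (A,merge)→26760, (F,nl)→121560, (A,nl)→241800; best=5360 via (F,hash)
  {ACE}: card=6000; try (E,hash)→3280, (C,hash)→3960, (E,merge)→8800, (E,nl_idx)→11760, (C,nl_idx)→15760, (C,merge)→16560 …(+2); best=3280 via (E,hash)
  {BCDF}: card=10000; try (C,hash)→4360, (B,hash)→5760, (C,merge)→13760, (C,nl_idx)→18960, (B,merge)→34310, (C,nl)→101960 …(+1); best=4360 via (C,hash)
  {ACDF}: card=14400; try (A,hash)→6840, (D,hash)→18080, (A,merge)→34920, (D,nl_idx)→91760, (D,merge)→185780, (A,nl)→290760 …(+1); best=6840 via (A,hash)
  {ACEF}: card=120000; try (F,hash)→12480, (E,hash)→18480, (F,merge)→89080, (E,merge)→186000, (E,nl_idx)→209360, (E,nl)→965360 …(+1); best=12480 via (F,hash)
  {ABCDF}: card=60000; try (A,hash)→16040, (B,hash)→21840, (A,merge)→155320, (B,merge)→223190, (B,nl)→726840, (A,nl)→1204360; best=16040 via (A,hash)
  {ACDEF}: card=144000; try (E,hash)→22360, (D,hash)→133200, (E,merge)→223480, (E,nl_idx)→251640, (D,nl_idx)→876480, (E,nl)→1158840 …(+2); best=22360 via (E,hash)
  {ABCDEF}: card=600000; try (E,hash)→77160, (B,hash)→166960, (E,nl_idx)→1036040, (E,merge)→1036680, (B,merge)→2758710, (E,nl)→4816040 …(+1); best=77160 via (E,hash)

cost=77160; order=F,D,B,C,A,E; methods=hash,hash,hash,hash,hash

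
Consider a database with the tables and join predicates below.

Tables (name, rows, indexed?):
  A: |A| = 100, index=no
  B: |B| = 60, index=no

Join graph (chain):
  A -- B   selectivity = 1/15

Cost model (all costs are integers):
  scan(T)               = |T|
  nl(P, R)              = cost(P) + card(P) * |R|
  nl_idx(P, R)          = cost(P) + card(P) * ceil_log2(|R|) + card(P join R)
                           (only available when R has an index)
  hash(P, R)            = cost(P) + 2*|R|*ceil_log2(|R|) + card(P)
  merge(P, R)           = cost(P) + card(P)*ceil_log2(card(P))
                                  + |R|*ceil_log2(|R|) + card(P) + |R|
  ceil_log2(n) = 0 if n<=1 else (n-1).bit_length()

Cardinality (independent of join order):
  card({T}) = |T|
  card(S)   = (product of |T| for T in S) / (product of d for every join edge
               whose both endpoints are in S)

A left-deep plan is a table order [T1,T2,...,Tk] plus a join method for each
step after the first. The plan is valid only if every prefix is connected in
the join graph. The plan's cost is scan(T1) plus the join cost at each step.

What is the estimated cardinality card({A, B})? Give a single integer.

400

Tables in S: A(100), B(60)
Edges inside S: A-B(d=15)
numerator = 100 * 60 = 6000
denominator = 15 = 15
card(S) = 6000 / 15 = 400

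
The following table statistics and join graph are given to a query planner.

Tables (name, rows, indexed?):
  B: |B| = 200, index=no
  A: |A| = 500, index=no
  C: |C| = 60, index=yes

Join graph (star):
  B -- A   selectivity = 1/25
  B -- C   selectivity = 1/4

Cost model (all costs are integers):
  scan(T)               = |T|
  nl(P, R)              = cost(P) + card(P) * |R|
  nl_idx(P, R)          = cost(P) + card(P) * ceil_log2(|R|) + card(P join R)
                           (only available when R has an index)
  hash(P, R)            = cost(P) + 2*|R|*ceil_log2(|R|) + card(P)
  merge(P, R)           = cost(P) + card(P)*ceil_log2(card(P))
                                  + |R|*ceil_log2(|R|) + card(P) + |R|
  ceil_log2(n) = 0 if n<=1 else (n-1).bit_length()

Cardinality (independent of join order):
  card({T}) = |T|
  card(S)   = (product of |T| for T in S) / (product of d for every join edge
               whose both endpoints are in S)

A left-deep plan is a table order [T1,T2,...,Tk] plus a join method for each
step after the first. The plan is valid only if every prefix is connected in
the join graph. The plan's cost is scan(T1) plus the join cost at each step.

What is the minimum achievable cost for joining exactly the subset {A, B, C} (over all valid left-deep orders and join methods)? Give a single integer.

Selinger DP over subsets of {A,B,C}:
  {B}: scan cost=200, card=200
  {A}: scan cost=500, card=500
  {C}: scan cost=60, card=60
  {AB}: card=4000; try (B,hash)→4200, (A,merge)→7000, (B,merge)→7300, (A,hash)→9400, (A,nl)→100200, (B,nl)→100500; best=4200 via (B,hash)
  {BC}: card=3000; try (C,hash)→1120, (B,merge)→2280, (C,merge)→2420, (B,hash)→3320, (C,nl_idx)→4400, (B,nl)→12060 …(+1); best=1120 via (C,hash)
  {ABC}: card=60000; try (C,hash)→8920, (A,hash)→13120, (A,merge)→45120, (C,merge)→56620, (C,nl_idx)→88200, (C,nl)→244200 …(+1); best=8920 via (C,hash)

8920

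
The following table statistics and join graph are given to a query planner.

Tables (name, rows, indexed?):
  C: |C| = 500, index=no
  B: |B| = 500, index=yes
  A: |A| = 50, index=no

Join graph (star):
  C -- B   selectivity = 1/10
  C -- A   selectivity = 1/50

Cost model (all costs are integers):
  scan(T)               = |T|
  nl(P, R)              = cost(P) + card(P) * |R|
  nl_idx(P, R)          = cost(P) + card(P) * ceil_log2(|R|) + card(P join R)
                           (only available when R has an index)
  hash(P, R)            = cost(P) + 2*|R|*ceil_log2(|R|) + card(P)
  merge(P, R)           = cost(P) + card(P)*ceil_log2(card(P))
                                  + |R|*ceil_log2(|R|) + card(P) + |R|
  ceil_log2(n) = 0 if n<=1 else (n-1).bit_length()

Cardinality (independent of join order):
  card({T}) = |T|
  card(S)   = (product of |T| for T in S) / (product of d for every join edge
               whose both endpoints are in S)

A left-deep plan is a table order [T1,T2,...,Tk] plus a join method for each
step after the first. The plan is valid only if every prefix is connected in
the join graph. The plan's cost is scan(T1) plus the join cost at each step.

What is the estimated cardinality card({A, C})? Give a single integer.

500

Tables in S: A(50), C(500)
Edges inside S: C-A(d=50)
numerator = 50 * 500 = 25000
denominator = 50 = 50
card(S) = 25000 / 50 = 500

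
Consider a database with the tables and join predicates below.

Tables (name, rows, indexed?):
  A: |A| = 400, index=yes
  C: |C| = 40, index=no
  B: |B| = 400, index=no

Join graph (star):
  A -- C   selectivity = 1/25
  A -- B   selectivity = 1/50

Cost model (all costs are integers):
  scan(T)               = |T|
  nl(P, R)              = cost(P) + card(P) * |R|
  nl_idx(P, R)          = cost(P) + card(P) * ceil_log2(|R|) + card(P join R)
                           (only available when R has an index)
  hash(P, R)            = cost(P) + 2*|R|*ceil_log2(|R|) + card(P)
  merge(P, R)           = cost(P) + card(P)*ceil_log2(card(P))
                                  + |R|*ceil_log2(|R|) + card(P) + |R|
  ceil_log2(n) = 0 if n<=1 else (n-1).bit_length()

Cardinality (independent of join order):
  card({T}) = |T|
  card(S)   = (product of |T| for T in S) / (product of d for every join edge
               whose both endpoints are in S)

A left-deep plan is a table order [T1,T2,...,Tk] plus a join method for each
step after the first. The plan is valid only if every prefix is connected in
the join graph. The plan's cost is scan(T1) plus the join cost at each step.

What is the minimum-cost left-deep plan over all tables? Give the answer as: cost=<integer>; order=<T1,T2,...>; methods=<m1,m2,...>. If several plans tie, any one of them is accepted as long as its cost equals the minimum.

Selinger DP (subsets sized 1..n):
  {A}: scan cost=400, card=400
  {C}: scan cost=40, card=40
  {B}: scan cost=400, card=400
  {AC}: card=640; try (A,nl_idx)→1040, (C,hash)→1280, (A,merge)→4320, (C,merge)→4680, (A,hash)→7280, (A,nl)→16040 …(+1); best=1040 via (A,nl_idx)
  {AB}: card=3200; try (A,nl_idx)→7200, (B,hash)→8000, (A,hash)→8000, (B,merge)→8400, (A,merge)→8400, (B,nl)→160400 …(+1); best=7200 via (A,nl_idx)
  {ABC}: card=5120; try (B,hash)→8880, (C,hash)→10880, (B,merge)→12080, (C,merge)→49080, (C,nl)→135200, (B,nl)→257040; best=8880 via (B,hash)

cost=8880; order=C,A,B; methods=nl_idx,hash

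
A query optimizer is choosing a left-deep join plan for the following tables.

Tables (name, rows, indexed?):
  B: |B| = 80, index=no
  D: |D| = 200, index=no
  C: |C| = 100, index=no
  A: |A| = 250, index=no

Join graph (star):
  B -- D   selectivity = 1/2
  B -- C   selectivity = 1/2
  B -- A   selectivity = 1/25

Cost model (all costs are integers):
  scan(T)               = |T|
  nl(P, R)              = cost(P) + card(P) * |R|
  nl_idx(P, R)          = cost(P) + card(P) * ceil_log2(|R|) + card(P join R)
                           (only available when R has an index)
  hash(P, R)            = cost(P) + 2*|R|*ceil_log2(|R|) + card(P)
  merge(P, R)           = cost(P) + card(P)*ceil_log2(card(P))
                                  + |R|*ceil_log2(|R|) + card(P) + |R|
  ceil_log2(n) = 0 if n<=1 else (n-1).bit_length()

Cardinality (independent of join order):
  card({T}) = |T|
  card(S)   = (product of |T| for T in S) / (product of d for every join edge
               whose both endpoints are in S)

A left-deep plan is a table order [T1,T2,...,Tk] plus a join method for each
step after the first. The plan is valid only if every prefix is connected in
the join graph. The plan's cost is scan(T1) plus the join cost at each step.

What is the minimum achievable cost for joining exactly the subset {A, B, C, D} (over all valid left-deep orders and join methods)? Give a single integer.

Selinger DP over subsets of {A,B,C,D}:
  {B}: scan cost=80, card=80
  {D}: scan cost=200, card=200
  {C}: scan cost=100, card=100
  {A}: scan cost=250, card=250
  {BD}: card=8000; try (B,hash)→1520, (D,merge)→2520, (B,merge)→2640, (D,hash)→3360, (D,nl)→16080, (B,nl)→16200; best=1520 via (B,hash)
  {BC}: card=4000; try (B,hash)→1320, (C,merge)→1520, (B,merge)→1540, (C,hash)→1560, (C,nl)→8080, (B,nl)→8100; best=1320 via (B,hash)
  {AB}: card=800; try (B,hash)→1620, (A,merge)→2970, (B,merge)→3140, (A,hash)→4160, (A,nl)→20080, (B,nl)→20250; best=1620 via (B,hash)
  {BCD}: card=400000; try (D,hash)→8520, (C,hash)→10920, (D,merge)→55120, (C,merge)→114320, (D,nl)→801320, (C,nl)→801520; best=8520 via (D,hash)
  {ABD}: card=80000; try (D,hash)→5620, (D,merge)→12220, (A,hash)→13520, (A,merge)→115770, (D,nl)→161620, (A,nl)→2001520; best=5620 via (D,hash)
  {ABC}: card=40000; try (C,hash)→3820, (A,hash)→9320, (C,merge)→11220, (A,merge)→55570, (C,nl)→81620, (A,nl)→1001320; best=3820 via (C,hash)
  {ABCD}: card=4000000; try (D,hash)→47020, (C,hash)→87020, (A,hash)→412520, (D,merge)→685620, (C,merge)→1446420, (D,nl)→8003820 …(+3); best=47020 via (D,hash)

47020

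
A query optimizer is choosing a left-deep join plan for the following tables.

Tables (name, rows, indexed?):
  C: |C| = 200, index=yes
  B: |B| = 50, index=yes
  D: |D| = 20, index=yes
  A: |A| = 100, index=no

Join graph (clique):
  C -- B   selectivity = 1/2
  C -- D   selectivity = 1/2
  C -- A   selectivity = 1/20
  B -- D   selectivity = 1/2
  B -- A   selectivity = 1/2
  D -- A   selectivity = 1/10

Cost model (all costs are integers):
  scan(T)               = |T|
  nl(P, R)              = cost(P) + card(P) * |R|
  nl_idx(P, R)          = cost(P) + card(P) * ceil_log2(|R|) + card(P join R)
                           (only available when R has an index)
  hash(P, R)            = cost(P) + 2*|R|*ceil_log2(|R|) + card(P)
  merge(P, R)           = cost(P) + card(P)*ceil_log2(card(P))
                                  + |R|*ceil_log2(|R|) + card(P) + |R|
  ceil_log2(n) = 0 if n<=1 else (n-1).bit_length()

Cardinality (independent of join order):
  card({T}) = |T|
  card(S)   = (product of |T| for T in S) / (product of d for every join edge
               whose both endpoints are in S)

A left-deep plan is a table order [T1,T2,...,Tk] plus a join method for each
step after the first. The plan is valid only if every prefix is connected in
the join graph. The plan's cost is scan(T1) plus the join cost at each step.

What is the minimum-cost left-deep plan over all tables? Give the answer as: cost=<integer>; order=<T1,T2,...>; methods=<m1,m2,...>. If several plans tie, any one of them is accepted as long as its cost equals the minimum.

cost=4600; order=C,A,D,B; methods=hash,hash,hash

Selinger DP (subsets sized 1..n):
  {C}: scan cost=200, card=200
  {B}: scan cost=50, card=50
  {D}: scan cost=20, card=20
  {A}: scan cost=100, card=100
  {BC}: card=5000; try (B,hash)→1000, (C,merge)→2200, (B,merge)→2350, (C,hash)→3300, (C,nl_idx)→5450, (B,nl_idx)→6400 …(+2); best=1000 via (B,hash)
  {CD}: card=2000; try (D,hash)→600, (C,merge)→1940, (D,merge)→2120, (C,nl_idx)→2180, (D,nl_idx)→3200, (C,hash)→3240 …(+2); best=600 via (D,hash)
  {AC}: card=1000; try (A,hash)→1800, (C,nl_idx)→1900, (C,merge)→2700, (A,merge)→2800, (C,hash)→3400, (C,nl)→20100 …(+1); best=1800 via (A,hash)
  {BD}: card=500; try (D,hash)→300, (B,merge)→490, (D,merge)→520, (B,hash)→640, (B,nl_idx)→640, (D,nl_idx)→800 …(+2); best=300 via (D,hash)
  {AB}: card=2500; try (B,hash)→800, (A,merge)→1200, (B,merge)→1250, (A,hash)→1500, (B,nl_idx)→3200, (A,nl)→5050 …(+1); best=800 via (B,hash)
  {AD}: card=200; try (D,hash)→400, (D,nl_idx)→800, (A,merge)→940, (D,merge)→1020, (A,hash)→1440, (A,nl)→2020 …(+1); best=400 via (D,hash)
  {BCD}: card=25000; try (B,hash)→3200, (C,hash)→4000, (D,hash)→6200, (C,merge)→7100, (B,merge)→24950, (C,nl_idx)→29300 …(+6); best=3200 via (B,hash)
  {ABC}: card=12500; try (B,hash)→3400, (C,hash)→6500, (A,hash)→7400, (B,merge)→13150, (B,nl_idx)→20300, (C,nl_idx)→33300 …(+5); best=3400 via (B,hash)
  {ACD}: card=1000; try (D,hash)→3000, (C,nl_idx)→3000, (C,hash)→3800, (C,merge)→4000, (A,hash)→4000, (D,nl_idx)→7800 …(+5); best=3000 via (D,hash)
  {ABD}: card=2500; try (B,hash)→1200, (A,hash)→2200, (B,merge)→2550, (D,hash)→3500, (B,nl_idx)→4100, (A,merge)→6100 …(+5); best=1200 via (B,hash)
  {ABCD}: card=6250; try (B,hash)→4600, (C,hash)→6900, (B,merge)→14350, (B,nl_idx)→15250, (D,hash)→16100, (C,nl_idx)→27450 …(+9); best=4600 via (B,hash)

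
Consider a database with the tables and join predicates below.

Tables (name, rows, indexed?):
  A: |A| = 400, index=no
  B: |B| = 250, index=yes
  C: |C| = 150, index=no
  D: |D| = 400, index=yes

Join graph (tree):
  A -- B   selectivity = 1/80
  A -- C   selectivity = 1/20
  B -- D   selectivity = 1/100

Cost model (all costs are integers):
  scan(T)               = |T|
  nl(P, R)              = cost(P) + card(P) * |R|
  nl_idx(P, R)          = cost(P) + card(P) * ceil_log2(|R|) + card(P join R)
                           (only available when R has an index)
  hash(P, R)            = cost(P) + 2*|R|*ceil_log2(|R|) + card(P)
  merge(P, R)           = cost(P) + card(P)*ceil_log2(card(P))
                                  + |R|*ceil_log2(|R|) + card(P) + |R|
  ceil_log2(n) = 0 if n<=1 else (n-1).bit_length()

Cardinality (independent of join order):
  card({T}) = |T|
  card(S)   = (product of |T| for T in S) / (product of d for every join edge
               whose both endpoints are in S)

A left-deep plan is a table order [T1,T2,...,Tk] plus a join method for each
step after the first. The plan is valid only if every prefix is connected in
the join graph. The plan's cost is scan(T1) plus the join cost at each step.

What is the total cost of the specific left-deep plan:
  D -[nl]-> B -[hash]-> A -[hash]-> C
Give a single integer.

116000

step 1: scan D: cost=400, card=400
step 2: join B via nl
    card(P join B) = 400*250/(100) = 1000
    cost = 400 + 400*250 = 100400
step 3: join A via hash
    card(P join A) = 1000*400/(80) = 5000
    cost = 100400 + 2*400*9 + 1000 = 108600
step 4: join C via hash
    card(P join C) = 5000*150/(20) = 37500
    cost = 108600 + 2*150*8 + 5000 = 116000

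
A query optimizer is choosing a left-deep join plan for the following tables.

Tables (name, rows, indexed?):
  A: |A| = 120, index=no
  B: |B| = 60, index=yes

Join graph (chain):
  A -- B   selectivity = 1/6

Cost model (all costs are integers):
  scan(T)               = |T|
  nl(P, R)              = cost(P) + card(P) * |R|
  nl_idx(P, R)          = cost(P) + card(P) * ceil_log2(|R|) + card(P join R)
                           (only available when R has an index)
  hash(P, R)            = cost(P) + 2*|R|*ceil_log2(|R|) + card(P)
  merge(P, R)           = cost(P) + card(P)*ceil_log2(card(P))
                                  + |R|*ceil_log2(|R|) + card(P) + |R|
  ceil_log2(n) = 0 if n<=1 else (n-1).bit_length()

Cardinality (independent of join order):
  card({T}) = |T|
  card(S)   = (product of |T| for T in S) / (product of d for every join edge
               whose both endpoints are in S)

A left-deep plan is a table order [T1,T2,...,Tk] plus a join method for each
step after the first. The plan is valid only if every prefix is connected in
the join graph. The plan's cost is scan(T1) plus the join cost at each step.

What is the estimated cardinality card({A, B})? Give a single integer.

1200

Tables in S: A(120), B(60)
Edges inside S: A-B(d=6)
numerator = 120 * 60 = 7200
denominator = 6 = 6
card(S) = 7200 / 6 = 1200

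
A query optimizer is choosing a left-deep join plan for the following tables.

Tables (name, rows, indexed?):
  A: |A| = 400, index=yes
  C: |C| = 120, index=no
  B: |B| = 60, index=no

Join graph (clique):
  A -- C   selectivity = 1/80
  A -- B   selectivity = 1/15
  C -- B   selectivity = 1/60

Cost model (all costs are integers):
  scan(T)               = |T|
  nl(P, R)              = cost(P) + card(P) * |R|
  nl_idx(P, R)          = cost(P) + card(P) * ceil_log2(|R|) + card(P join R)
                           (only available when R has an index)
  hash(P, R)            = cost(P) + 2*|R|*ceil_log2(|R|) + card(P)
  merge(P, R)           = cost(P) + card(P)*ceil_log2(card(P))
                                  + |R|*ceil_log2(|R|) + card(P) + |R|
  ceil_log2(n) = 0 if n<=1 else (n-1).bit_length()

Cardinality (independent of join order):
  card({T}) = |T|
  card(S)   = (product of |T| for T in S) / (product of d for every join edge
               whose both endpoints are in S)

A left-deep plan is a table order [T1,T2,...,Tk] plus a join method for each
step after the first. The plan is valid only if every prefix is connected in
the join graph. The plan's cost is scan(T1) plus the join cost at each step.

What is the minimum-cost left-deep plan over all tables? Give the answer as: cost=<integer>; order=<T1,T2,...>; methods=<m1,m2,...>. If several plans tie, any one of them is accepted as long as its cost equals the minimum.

cost=2080; order=C,B,A; methods=hash,nl_idx

Selinger DP (subsets sized 1..n):
  {A}: scan cost=400, card=400
  {C}: scan cost=120, card=120
  {B}: scan cost=60, card=60
  {AC}: card=600; try (A,nl_idx)→1800, (C,hash)→2480, (A,merge)→5080, (C,merge)→5360, (A,hash)→7440, (A,nl)→48120 …(+1); best=1800 via (A,nl_idx)
  {AB}: card=1600; try (B,hash)→1520, (A,nl_idx)→2200, (A,merge)→4480, (B,merge)→4820, (A,hash)→7320, (A,nl)→24060 …(+1); best=1520 via (B,hash)
  {BC}: card=120; try (B,hash)→960, (C,merge)→1440, (B,merge)→1500, (C,hash)→1800, (C,nl)→7260, (B,nl)→7320; best=960 via (B,hash)
  {ABC}: card=40; try (A,nl_idx)→2080, (B,hash)→3120, (C,hash)→4800, (A,merge)→5920, (A,hash)→8280, (B,merge)→8820 …(+4); best=2080 via (A,nl_idx)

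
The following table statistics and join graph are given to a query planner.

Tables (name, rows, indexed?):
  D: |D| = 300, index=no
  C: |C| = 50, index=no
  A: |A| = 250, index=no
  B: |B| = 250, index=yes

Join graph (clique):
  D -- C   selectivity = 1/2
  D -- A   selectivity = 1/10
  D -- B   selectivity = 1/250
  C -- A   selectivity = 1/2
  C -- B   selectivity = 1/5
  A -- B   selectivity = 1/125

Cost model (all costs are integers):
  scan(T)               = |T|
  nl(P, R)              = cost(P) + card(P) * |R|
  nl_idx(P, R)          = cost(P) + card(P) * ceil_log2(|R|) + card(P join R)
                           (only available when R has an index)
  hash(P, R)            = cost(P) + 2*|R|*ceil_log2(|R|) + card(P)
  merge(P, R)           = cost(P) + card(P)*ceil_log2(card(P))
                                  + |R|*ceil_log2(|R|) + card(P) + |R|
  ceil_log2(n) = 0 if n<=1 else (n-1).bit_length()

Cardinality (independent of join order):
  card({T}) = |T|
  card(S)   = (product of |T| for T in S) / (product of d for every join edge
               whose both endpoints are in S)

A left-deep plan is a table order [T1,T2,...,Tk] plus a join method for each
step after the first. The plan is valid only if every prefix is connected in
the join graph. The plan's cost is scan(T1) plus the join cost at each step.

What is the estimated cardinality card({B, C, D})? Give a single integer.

1500

Tables in S: B(250), C(50), D(300)
Edges inside S: D-C(d=2), D-B(d=250), C-B(d=5)
numerator = 250 * 50 * 300 = 3750000
denominator = 2 * 250 * 5 = 2500
card(S) = 3750000 / 2500 = 1500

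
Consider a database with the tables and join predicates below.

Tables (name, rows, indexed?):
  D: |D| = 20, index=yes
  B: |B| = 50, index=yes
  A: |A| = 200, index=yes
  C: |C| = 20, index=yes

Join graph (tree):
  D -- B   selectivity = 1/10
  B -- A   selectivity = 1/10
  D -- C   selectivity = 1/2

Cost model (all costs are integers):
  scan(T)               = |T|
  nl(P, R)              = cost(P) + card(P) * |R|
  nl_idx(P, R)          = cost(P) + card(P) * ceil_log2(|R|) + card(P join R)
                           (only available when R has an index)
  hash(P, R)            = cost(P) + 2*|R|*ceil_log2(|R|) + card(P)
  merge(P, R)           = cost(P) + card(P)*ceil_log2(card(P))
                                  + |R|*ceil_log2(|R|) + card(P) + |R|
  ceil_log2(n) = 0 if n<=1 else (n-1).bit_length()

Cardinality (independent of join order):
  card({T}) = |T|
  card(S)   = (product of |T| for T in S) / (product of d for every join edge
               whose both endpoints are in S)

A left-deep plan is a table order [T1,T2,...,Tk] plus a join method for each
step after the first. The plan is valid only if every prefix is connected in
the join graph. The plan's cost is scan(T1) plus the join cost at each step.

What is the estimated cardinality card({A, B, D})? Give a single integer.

2000

Tables in S: A(200), B(50), D(20)
Edges inside S: D-B(d=10), B-A(d=10)
numerator = 200 * 50 * 20 = 200000
denominator = 10 * 10 = 100
card(S) = 200000 / 100 = 2000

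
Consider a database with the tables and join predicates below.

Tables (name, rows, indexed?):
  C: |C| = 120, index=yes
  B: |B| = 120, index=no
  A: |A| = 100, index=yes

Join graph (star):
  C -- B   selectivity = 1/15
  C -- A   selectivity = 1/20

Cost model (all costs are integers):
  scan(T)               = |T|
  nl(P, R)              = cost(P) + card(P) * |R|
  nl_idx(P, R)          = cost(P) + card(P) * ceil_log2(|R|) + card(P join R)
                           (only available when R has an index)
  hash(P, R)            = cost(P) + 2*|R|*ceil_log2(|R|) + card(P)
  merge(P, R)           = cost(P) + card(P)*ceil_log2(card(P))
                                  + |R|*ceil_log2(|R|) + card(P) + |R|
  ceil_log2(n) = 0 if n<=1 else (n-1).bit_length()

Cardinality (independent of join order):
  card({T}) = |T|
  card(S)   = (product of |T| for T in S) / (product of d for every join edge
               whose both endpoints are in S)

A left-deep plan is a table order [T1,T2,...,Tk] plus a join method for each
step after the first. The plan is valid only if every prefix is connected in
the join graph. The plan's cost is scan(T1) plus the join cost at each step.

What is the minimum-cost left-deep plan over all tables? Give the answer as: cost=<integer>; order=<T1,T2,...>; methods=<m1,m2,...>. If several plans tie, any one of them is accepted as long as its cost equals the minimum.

Selinger DP (subsets sized 1..n):
  {C}: scan cost=120, card=120
  {B}: scan cost=120, card=120
  {A}: scan cost=100, card=100
  {BC}: card=960; try (C,hash)→1920, (C,nl_idx)→1920, (B,hash)→1920, (C,merge)→2040, (B,merge)→2040, (C,nl)→14520 …(+1); best=1920 via (C,hash)
  {AC}: card=600; try (C,nl_idx)→1400, (A,nl_idx)→1560, (A,hash)→1640, (C,merge)→1860, (C,hash)→1880, (A,merge)→1880 …(+2); best=1400 via (C,nl_idx)
  {ABC}: card=4800; try (B,hash)→3680, (A,hash)→4280, (B,merge)→8960, (A,merge)→13280, (A,nl_idx)→13440, (B,nl)→73400 …(+1); best=3680 via (B,hash)

cost=3680; order=A,C,B; methods=nl_idx,hash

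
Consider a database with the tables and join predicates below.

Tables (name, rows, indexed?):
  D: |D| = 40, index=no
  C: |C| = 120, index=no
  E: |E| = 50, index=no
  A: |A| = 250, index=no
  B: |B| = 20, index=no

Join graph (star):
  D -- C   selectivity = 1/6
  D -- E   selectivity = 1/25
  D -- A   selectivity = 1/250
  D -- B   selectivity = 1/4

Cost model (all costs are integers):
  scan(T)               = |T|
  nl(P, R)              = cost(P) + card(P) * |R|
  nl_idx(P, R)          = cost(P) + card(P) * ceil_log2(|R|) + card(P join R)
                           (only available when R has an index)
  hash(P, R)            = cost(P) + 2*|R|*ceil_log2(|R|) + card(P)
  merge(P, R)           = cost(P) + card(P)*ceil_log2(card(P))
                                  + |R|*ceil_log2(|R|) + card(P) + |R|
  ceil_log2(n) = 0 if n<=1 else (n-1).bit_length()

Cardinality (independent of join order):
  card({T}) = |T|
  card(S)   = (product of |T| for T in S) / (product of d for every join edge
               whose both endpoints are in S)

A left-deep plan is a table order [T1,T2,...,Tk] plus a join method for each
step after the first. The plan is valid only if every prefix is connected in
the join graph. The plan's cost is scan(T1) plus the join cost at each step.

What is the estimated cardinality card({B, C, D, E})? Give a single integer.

8000

Tables in S: B(20), C(120), D(40), E(50)
Edges inside S: D-C(d=6), D-E(d=25), D-B(d=4)
numerator = 20 * 120 * 40 * 50 = 4800000
denominator = 6 * 25 * 4 = 600
card(S) = 4800000 / 600 = 8000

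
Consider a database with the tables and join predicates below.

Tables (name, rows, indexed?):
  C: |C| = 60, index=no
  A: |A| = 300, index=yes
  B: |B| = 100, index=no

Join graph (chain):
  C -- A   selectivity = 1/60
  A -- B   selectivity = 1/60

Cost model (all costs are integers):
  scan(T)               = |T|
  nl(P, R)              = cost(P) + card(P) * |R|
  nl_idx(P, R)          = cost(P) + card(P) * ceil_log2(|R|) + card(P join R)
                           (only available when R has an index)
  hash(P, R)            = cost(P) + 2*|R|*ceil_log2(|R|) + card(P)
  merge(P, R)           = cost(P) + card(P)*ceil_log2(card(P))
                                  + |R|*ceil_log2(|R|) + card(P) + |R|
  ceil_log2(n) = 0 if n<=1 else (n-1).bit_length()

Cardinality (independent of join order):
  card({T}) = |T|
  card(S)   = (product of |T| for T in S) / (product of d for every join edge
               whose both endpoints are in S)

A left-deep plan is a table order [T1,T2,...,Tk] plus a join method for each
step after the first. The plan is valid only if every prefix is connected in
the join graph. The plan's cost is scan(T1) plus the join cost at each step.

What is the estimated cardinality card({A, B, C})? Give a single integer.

Tables in S: A(300), B(100), C(60)
Edges inside S: C-A(d=60), A-B(d=60)
numerator = 300 * 100 * 60 = 1800000
denominator = 60 * 60 = 3600
card(S) = 1800000 / 3600 = 500

500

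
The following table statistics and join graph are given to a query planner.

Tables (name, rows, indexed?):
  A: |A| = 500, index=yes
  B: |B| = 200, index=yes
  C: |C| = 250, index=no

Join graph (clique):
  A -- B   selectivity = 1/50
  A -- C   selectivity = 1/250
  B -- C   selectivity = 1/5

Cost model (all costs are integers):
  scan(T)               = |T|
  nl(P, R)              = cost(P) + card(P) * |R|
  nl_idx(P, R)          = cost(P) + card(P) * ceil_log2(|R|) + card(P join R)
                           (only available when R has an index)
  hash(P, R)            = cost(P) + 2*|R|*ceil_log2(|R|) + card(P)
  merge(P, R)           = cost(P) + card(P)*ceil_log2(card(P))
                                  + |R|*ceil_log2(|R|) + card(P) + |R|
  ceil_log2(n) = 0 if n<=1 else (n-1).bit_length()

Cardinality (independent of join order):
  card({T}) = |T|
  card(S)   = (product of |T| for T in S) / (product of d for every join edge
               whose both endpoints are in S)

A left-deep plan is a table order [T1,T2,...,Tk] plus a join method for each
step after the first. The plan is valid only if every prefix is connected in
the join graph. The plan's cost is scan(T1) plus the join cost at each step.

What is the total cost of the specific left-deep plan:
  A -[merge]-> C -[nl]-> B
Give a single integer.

107750

step 1: scan A: cost=500, card=500
step 2: join C via merge
    card(P join C) = 500*250/(250) = 500
    cost = 500 + 500*9 + 250*8 + 500 + 250 = 7750
step 3: join B via nl
    card(P join B) = 500*200/(50*5) = 400
    cost = 7750 + 500*200 = 107750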